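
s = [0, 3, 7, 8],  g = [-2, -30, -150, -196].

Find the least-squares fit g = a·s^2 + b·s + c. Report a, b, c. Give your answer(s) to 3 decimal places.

The normal equations are: 6578·a + 882·b + 122·c = -20164;  882·a + 122·b + 18·c = -2708;  122·a + 18·b + 4·c = -378.
Row-reducing yields a = -2338/781, b = -193/781, c = -1627/781.

a = -2.994, b = -0.247, c = -2.083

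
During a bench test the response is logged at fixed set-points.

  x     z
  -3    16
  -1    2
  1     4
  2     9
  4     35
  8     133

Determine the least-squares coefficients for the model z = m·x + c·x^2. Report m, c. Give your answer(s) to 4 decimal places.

m = 0.6898, c = 1.9937

Compute the Gram sums: Σx·x = 95, Σx·x^2 = 557, Σx^2·x^2 = 4451.
Moment sums: Σx·z = 1176, Σx^2·z = 9258.
So MᵀM·[m, c]ᵀ = Mᵀz: [[95, 557]; [557, 4451]]·[m, c]ᵀ = [1176, 9258]ᵀ.
Eliminating c: 4451·(row 1) − 557·(row 2) gives 112596·m = 4451·1176 − 557·9258 = 77670, so m = 12945/18766.
Then c = (9258 − 557·(12945/18766))/4451 = 37413/18766.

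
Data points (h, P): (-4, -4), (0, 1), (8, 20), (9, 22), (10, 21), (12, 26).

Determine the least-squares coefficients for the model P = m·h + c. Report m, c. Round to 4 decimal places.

m = 1.9635, c = 2.8797

Forming XᵀX = [[405, 35]; [35, 6]] and XᵀP = [896, 86]ᵀ gives XᵀX·[m, c]ᵀ = XᵀP.
Eliminating c: 6·(row 1) − 35·(row 2) gives 1205·m = 6·896 − 35·86 = 2366, so m = 2366/1205.
Then c = (86 − 35·(2366/1205))/6 = 694/241.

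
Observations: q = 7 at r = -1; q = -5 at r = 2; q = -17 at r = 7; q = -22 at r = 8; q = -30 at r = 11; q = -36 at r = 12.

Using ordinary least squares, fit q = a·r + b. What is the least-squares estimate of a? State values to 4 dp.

a = -3.1236

Setting ∂/∂a … = 0 gives: 383·a + 39·b = -1074;  39·a + 6·b = -103.
(Σr·r = 383, Σr = 39, Σ1 = 6, Σr·q = -1074, Σq = -103.)
det = 383·6 − 39² = 777.
a = ((-1074)·6 − 39·(-103))/777 = -809/259; b = (383·(-103) − 39·(-1074))/777 = 2437/777.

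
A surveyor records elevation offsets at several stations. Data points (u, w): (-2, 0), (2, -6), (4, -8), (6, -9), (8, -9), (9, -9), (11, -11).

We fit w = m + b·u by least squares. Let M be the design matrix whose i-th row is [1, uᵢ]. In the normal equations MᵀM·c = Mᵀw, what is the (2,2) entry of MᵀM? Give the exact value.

326

Row 2 ↔ basis u, column 2 ↔ basis u, so (MᵀM)_{2,2} = Σᵢ (u)·(u) = (-2)·(-2) + (2)·(2) + (4)·(4) + (6)·(6) + (8)·(8) + (9)·(9) + (11)·(11) = 326.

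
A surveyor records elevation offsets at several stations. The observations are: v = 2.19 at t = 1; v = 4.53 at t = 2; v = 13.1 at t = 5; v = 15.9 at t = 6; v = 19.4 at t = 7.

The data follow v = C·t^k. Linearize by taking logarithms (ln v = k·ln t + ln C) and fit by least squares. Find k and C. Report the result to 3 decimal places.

With ln vᵢ as the transformed response and ln tᵢ as the regressor:
Σln t = 6.0403, Σ(ln t)² = 10.0677, Σln v = 10.5988, Σln t·ln v = 15.9143.
Equations: 10.0677·k + 6.0403·ln C = 15.9143;  6.0403·k + 5·ln C = 10.5988.
Slope k = (n·Σln t·ln v − Σln t·Σln v)/(n·Σ(ln t)² − (Σln t)²) = (5·15.9143 − 6.0403·10.5988)/13.8539 = 1.12258; ln C = (Σln v − k·Σln t)/n = 0.76363, so C = exp(0.76363) = 2.14605.

k = 1.123, C = 2.146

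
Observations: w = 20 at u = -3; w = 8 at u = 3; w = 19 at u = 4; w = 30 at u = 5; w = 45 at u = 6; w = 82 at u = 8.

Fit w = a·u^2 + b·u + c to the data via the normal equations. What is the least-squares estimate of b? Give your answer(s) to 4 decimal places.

MᵀM·[a, b, c]ᵀ = Mᵀw reads: 6435·a + 917·b + 159·c = 8174;  917·a + 159·b + 23·c = 1116;  159·a + 23·b + 6·c = 204.
Solving the 3×3 system (Gaussian elimination) gives a = 56017/37680, b = -109179/62800, c = 119453/94200.

b = -1.7385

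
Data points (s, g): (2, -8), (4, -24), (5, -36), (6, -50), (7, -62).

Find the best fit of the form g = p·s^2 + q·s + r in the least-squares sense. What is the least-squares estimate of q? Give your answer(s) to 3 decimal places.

q = -3.866

The normal system AᵀA·[p, q, r]ᵀ = Aᵀg is [[4594, 756, 130]; [756, 130, 24]; [130, 24, 5]]·[p, q, r]ᵀ = [-6154, -1026, -180]ᵀ.
Inverting the 3×3 Gram matrix, [p, q, r]ᵀ = [-77/97, -375/97, 310/97]ᵀ.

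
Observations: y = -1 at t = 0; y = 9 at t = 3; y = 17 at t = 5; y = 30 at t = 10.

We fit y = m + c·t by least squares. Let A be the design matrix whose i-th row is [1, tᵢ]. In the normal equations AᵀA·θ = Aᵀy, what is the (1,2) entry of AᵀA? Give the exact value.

18

Row 1 ↔ basis 1, column 2 ↔ basis t, so (AᵀA)_{1,2} = Σᵢ t = (1)·(0) + (1)·(3) + (1)·(5) + (1)·(10) = 18.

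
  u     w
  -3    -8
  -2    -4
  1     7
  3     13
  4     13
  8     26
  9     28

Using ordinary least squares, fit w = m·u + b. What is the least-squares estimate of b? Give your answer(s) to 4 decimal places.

b = 2.2523

With design matrix M, MᵀM = [[184, 20]; [20, 7]] and Mᵀw = [590, 75]ᵀ.
det = 184·7 − 20² = 888.
m = (590·7 − 20·75)/888 = 1315/444; b = (184·75 − 20·590)/888 = 250/111.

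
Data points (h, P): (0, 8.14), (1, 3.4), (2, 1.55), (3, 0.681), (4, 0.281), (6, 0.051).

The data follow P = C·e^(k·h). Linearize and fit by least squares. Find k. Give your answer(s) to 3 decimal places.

k = -0.843

Let Y = ln P. Fitting Y = k·h + ln C by least squares:
Σh = 16.0000, Σ(h)² = 66.0000, Σln P = -0.8707, Σh·ln P = -21.9855.
Normal system: [[66.0000, 16.0000]; [16.0000, 6]]·[k, ln C]ᵀ = [-21.9855, -0.8707]ᵀ.
Solving (det = 140.0000): k = -0.84273, ln C = 2.10215.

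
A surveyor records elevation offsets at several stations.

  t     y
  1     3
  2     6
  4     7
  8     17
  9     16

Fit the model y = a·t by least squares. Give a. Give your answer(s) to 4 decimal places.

a = 1.9458

Normal-equation sums: Σt·t = 166.
For Aᵀy: Σt·y = 323.
Normal equations: [[166]]·[a]ᵀ = [323]ᵀ.
Hence a = 323 / 166 ≈ 1.94578.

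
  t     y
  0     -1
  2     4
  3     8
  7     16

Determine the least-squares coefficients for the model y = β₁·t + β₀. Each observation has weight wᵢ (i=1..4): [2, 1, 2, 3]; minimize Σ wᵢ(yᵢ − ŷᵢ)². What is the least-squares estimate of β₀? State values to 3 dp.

β₀ = -0.419

Sums needed: Σwᵢ·t·t = 169, Σwᵢ·t = 29, Σwᵢ·1 = 8.
And Σwᵢ·t·y = 392, Σwᵢ·y = 66.
Δ = 169·8 − 29² = 511.
β₁ = (392·8 − 29·66)/511 = 1222/511; β₀ = (169·66 − 29·392)/511 = -214/511.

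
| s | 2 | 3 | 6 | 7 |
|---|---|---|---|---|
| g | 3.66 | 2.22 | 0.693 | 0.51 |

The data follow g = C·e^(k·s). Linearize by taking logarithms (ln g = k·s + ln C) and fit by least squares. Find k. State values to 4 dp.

Taking logs, ln g = k·s + ln C, so regress ln g on s.
AᵀA = [[98.0000, 18.0000]; [18.0000, 4]], rhs = [-1.9263, 1.0549]ᵀ  (here Σs = 18.0000, Σ(s)² = 98.0000, Σln g = 1.0549, Σs·ln g = -1.9263).
Δ = 98.0000·4 − (18.0000)² = 68.0000; k = (-1.9263·4 − 18.0000·1.0549)/68.0000 = -0.39255, ln C = (98.0000·1.0549 − 18.0000·-1.9263)/68.0000 = 2.03020.

k = -0.3926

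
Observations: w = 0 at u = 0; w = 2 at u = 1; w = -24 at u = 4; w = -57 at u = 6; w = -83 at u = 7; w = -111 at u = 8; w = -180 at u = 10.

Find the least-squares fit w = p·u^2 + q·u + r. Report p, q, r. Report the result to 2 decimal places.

Normal-equation sums: Σu^2·u^2 = 18050, Σu^2·u = 2136, Σu^2 = 266, Σu·u = 266, Σu = 36, Σ1 = 7.
For Aᵀw: Σu^2·w = -31605, Σu·w = -3705, Σw = -453.
Solving the 3×3 system (Gaussian elimination) gives p = -375885/183202, q = 454191/183202, r = 46002/91601.

p = -2.05, q = 2.48, r = 0.50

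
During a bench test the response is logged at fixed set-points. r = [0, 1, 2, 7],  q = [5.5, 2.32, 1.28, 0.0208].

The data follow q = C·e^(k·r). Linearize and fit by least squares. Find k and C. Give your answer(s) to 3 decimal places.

With ln qᵢ as the transformed response and rᵢ as the regressor:
AᵀA = [[54.0000, 10.0000]; [10.0000, 4]], rhs = [-25.7743, -1.0796]ᵀ  (here Σr = 10.0000, Σ(r)² = 54.0000, Σln q = -1.0796, Σr·ln q = -25.7743).
Δ = 54.0000·4 − (10.0000)² = 116.0000; k = (-25.7743·4 − 10.0000·-1.0796)/116.0000 = -0.79570, ln C = (54.0000·-1.0796 − 10.0000·-25.7743)/116.0000 = 1.71934, so C = exp(1.71934) = 5.58084.

k = -0.796, C = 5.581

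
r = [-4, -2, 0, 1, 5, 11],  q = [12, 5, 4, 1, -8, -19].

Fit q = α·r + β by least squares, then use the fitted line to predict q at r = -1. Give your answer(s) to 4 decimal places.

q̂ = 4.8944

Sums needed: Σr·r = 167, Σr = 11, Σ1 = 6.
And Σr·q = -306, Σq = -5.
Normal equations: [[167, 11]; [11, 6]]·[α, β]ᵀ = [-306, -5]ᵀ.
Eliminating β: 6·(row 1) − 11·(row 2) gives 881·α = 6·(-306) − 11·(-5) = -1781, so α = -1781/881.
Then β = ((-5) − 11·(-1781/881))/6 = 2531/881.
At r = -1: q̂ = (-1781/881)·(-1) + (2531/881)·(1) = 4312/881.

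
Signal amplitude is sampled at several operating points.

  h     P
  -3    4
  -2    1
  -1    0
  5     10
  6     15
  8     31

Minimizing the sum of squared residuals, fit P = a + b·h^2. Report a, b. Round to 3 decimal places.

a = -1.044, b = 0.484

AᵀA·[a, b]ᵀ = AᵀP reads: 6·a + 139·b = 61;  139·a + 6115·b = 2814.
(Σ1 = 6, Σh^2 = 139, Σh^2·h^2 = 6115, ΣP = 61, Σh^2·P = 2814.)
Eliminating b: 6115·(row 1) − 139·(row 2) gives 17369·a = 6115·61 − 139·2814 = -18131, so a = -18131/17369.
Then b = (2814 − 139·(-18131/17369))/6115 = 8405/17369.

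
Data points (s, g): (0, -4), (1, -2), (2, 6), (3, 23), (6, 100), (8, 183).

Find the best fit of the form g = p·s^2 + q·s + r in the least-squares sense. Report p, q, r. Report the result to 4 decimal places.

p = 2.9534, q = -0.2344, r = -4.3327

Setting ∂/∂p … = 0 gives: 5490·p + 764·q + 114·r = 15541;  764·p + 114·q + 20·r = 2143;  114·p + 20·q + 6·r = 306.
(Σs^2·s^2 = 5490, Σs^2·s = 764, Σs^2 = 114, Σs·s = 114, Σs = 20, Σ1 = 6, Σs^2·g = 15541, Σs·g = 2143, Σg = 306.)
Inverting the 3×3 Gram matrix, [p, q, r]ᵀ = [43769/14820, -579/2470, -64211/14820]ᵀ.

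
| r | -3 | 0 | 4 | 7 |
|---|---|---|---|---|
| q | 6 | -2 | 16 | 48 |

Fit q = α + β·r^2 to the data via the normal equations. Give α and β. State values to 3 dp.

α = -1.973, β = 1.026

Compute the Gram sums: Σ1 = 4, Σr^2 = 74, Σr^2·r^2 = 2738.
Right-hand side: Σq = 68, Σr^2·q = 2662.
Normal equations: [[4, 74]; [74, 2738]]·[α, β]ᵀ = [68, 2662]ᵀ.
Eliminating β: 2738·(row 1) − 74·(row 2) gives 5476·α = 2738·68 − 74·2662 = -10804, so α = -73/37.
Then β = (2662 − 74·(-73/37))/2738 = 1404/1369.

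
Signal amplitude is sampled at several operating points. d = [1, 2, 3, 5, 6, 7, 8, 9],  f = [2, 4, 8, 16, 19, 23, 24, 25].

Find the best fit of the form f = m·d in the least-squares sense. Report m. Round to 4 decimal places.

From the data, Σd·d = 269.
Right-hand side: Σd·f = 806.
Normal equations: [[269]]·[m]ᵀ = [806]ᵀ.
Hence m = 806 / 269 ≈ 2.99628.

m = 2.9963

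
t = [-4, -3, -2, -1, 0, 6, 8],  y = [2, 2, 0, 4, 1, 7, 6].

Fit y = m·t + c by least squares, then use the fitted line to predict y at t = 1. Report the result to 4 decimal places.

ŷ = 3.3423

The normal system AᵀA·[m, c]ᵀ = Aᵀy is [[130, 4]; [4, 7]]·[m, c]ᵀ = [72, 22]ᵀ.
Eliminating c: 7·(row 1) − 4·(row 2) gives 894·m = 7·72 − 4·22 = 416, so m = 208/447.
Then c = (22 − 4·(208/447))/7 = 1286/447.
At t = 1: ŷ = (208/447)·(1) + (1286/447)·(1) = 498/149.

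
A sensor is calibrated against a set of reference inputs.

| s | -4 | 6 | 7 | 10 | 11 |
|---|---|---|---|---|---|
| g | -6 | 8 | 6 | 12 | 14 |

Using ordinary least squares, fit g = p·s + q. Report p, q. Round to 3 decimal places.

p = 1.296, q = -0.975

Setting ∂/∂p … = 0 gives: 322·p + 30·q = 388;  30·p + 5·q = 34.
(Σs·s = 322, Σs = 30, Σ1 = 5, Σs·g = 388, Σg = 34.)
Δ = 322·5 − 30² = 710.
p = (388·5 − 30·34)/710 = 92/71; q = (322·34 − 30·388)/710 = -346/355.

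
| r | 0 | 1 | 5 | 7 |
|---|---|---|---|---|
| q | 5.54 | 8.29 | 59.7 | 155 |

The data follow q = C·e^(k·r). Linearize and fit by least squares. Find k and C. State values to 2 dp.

k = 0.48, C = 5.35

Taking logs, ln q = k·r + ln C, so regress ln q on r.
Σr = 13.0000, Σ(r)² = 75.0000, Σln q = 12.9598, Σr·ln q = 57.8657.
Equations: 75.0000·k + 13.0000·ln C = 57.8657;  13.0000·k + 4·ln C = 12.9598.
Δ = 75.0000·4 − (13.0000)² = 131.0000; k = (57.8657·4 − 13.0000·12.9598)/131.0000 = 0.48080, ln C = (75.0000·12.9598 − 13.0000·57.8657)/131.0000 = 1.67734, so C = exp(1.67734) = 5.35129.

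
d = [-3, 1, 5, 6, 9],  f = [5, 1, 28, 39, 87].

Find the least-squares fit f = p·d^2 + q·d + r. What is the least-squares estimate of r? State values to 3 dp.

r = -1.208

With design matrix X, XᵀX = [[8564, 1044, 152]; [1044, 152, 18]; [152, 18, 5]] and Xᵀf = [9197, 1143, 160]ᵀ.
Row-reducing yields p = 8585/8664, q = 2475/2888, r = -5233/4332.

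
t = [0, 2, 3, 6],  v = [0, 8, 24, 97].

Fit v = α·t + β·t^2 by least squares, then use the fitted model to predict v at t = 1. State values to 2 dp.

v̂ = 1.84

Compute the Gram sums: Σt·t = 49, Σt·t^2 = 251, Σt^2·t^2 = 1393.
And Σt·v = 670, Σt^2·v = 3740.
Normal equations: [[49, 251]; [251, 1393]]·[α, β]ᵀ = [670, 3740]ᵀ.
det = 49·1393 − 251² = 5256.
α = (670·1393 − 251·3740)/5256 = -905/876; β = (49·3740 − 251·670)/5256 = 2515/876.
At t = 1: v̂ = (-905/876)·(1) + (2515/876)·(1) = 805/438.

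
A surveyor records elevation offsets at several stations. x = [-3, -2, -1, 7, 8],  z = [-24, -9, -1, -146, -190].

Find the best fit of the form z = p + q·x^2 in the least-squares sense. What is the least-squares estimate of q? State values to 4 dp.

The normal system AᵀA·[p, q]ᵀ = Aᵀz is [[5, 127]; [127, 6595]]·[p, q]ᵀ = [-370, -19567]ᵀ.
det = 5·6595 − 127² = 16846.
p = ((-370)·6595 − 127·(-19567))/16846 = 44859/16846; q = (5·(-19567) − 127·(-370))/16846 = -50845/16846.

q = -3.0182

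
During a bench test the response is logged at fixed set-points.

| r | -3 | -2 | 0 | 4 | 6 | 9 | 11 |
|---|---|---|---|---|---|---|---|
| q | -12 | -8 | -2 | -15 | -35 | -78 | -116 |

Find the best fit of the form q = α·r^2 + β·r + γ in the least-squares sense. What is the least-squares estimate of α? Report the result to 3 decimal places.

Entries of AᵀA: Σr^2·r^2 = 22851, Σr^2·r = 2305, Σr^2 = 267, Σr·r = 267, Σr = 25, Σ1 = 7.
And Σr^2·q = -21994, Σr·q = -2196, Σq = -266.
Normal equations: [[22851, 2305, 267]; [2305, 267, 25]; [267, 25, 7]]·[α, β, γ]ᵀ = [-21994, -2196, -266]ᵀ.
Solving the 3×3 system (Gaussian elimination) gives α = -368969/371632, β = 200219/371632, γ = -47722/23227.

α = -0.993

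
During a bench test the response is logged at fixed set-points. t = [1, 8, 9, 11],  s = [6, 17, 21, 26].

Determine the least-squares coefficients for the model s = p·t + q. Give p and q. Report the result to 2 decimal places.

XᵀX·[p, q]ᵀ = Xᵀs reads: 267·p + 29·q = 617;  29·p + 4·q = 70.
(Σt·t = 267, Σt = 29, Σ1 = 4, Σt·s = 617, Σs = 70.)
Eliminating q: 4·(row 1) − 29·(row 2) gives 227·p = 4·617 − 29·70 = 438, so p = 438/227.
Then q = (70 − 29·(438/227))/4 = 797/227.

p = 1.93, q = 3.51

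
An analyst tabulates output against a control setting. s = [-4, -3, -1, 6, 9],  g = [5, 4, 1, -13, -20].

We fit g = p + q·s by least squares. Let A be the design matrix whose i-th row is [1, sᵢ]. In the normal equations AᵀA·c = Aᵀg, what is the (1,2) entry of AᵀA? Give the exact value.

7

Row 1 ↔ basis 1, column 2 ↔ basis s, so (AᵀA)_{1,2} = Σᵢ s = (1)·(-4) + (1)·(-3) + (1)·(-1) + (1)·(6) + (1)·(9) = 7.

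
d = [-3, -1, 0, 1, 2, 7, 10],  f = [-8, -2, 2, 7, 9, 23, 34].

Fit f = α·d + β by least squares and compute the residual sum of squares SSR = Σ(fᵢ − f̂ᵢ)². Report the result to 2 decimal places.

SSR = 6.21

The normal equations are: 164·α + 16·β = 552;  16·α + 7·β = 65.
Eliminating β: 7·(row 1) − 16·(row 2) gives 892·α = 7·552 − 16·65 = 2824, so α = 706/223.
Then β = (65 − 16·(706/223))/7 = 457/223.
Residuals: -123/223, -197/223, -11/223, 398/223, 138/223, -270/223, 65/223; SSR = 1384/223.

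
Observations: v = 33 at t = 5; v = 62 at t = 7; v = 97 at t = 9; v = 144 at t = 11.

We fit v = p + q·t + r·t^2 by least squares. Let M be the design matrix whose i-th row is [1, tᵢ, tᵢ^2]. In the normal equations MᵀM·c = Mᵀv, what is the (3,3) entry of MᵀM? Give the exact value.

24228

Row 3 ↔ basis t^2, column 3 ↔ basis t^2, so (MᵀM)_{3,3} = Σᵢ (t^2)·(t^2) = (25)·(25) + (49)·(49) + (81)·(81) + (121)·(121) = 24228.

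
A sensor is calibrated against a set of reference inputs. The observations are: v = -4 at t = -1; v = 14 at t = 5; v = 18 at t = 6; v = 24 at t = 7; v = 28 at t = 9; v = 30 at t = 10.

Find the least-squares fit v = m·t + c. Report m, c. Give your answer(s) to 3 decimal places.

The normal equations are: 292·m + 36·c = 902;  36·m + 6·c = 110.
(Σt·t = 292, Σt = 36, Σ1 = 6, Σt·v = 902, Σv = 110.)
Δ = 292·6 − 36² = 456.
m = (902·6 − 36·110)/456 = 121/38; c = (292·110 − 36·902)/456 = -44/57.

m = 3.184, c = -0.772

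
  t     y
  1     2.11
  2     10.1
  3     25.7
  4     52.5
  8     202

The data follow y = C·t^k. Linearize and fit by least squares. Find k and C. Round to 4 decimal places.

With ln yᵢ as the transformed response and ln tᵢ as the regressor:
AᵀA = [[7.9333, 5.2575]; [5.2575, 5]], rhs = [21.6986, 15.5748]ᵀ  (here Σln t = 5.2575, Σ(ln t)² = 7.9333, Σln y = 15.5748, Σln t·ln y = 21.6986).
Δ = 7.9333·5 − (5.2575)² = 12.0252; k = (21.6986·5 − 5.2575·15.5748)/12.0252 = 2.21276, ln C = (7.9333·15.5748 − 5.2575·21.6986)/12.0252 = 0.78825, so C = exp(0.78825) = 2.19954.

k = 2.2128, C = 2.1995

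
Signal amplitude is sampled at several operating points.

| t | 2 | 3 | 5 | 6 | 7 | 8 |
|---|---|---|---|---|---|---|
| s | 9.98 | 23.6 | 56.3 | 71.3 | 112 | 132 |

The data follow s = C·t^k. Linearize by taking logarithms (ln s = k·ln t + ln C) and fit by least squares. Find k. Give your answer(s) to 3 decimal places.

k = 1.842

Taking logs, ln s = k·ln t + ln C, so regress ln s on ln t.
AᵀA = [[15.5987, 9.2183]; [9.2183, 6]], rhs = [38.5353, 23.3607]ᵀ  (here Σln t = 9.2183, Σ(ln t)² = 15.5987, Σln s = 23.3607, Σln t·ln s = 38.5353).
Solving (det = 8.6152): k = 1.84157, ln C = 1.06410.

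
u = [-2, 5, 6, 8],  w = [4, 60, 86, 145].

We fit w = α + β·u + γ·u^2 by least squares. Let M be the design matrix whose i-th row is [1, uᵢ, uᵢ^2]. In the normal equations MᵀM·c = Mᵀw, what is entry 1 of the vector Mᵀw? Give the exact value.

295

Entry 1 ↔ basis 1, so (Mᵀw)_{1} = Σᵢ wᵢ = (1)·(4) + (1)·(60) + (1)·(86) + (1)·(145) = 295.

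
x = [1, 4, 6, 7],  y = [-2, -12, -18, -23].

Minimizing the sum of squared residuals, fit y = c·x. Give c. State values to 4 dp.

Sums needed: Σx·x = 102.
Right-hand side: Σx·y = -319.
AᵀA·[c]ᵀ = Aᵀy becomes [[102]]·[c]ᵀ = [-319]ᵀ.
Hence c = -319 / 102 ≈ -3.12745.

c = -3.1275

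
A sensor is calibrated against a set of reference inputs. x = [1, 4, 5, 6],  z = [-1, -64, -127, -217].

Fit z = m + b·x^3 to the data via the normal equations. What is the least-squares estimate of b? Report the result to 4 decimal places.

Sums needed: Σ1 = 4, Σx^3 = 406, Σx^3·x^3 = 66378.
Moment sums: Σz = -409, Σx^3·z = -66844.
Eliminating b: 66378·(row 1) − 406·(row 2) gives 100676·m = 66378·(-409) − 406·(-66844) = -9938, so m = -4969/50338.
Then b = ((-66844) − 406·(-4969/50338))/66378 = -50661/50338.

b = -1.0064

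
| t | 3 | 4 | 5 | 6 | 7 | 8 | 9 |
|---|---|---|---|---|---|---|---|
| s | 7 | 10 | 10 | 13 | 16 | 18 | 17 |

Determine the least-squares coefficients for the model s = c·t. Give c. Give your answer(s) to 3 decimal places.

c = 2.136

Entries of AᵀA: Σt·t = 280.
For Aᵀs: Σt·s = 598.
AᵀA·[c]ᵀ = Aᵀs becomes [[280]]·[c]ᵀ = [598]ᵀ.
Hence c = 598 / 280 ≈ 2.13571.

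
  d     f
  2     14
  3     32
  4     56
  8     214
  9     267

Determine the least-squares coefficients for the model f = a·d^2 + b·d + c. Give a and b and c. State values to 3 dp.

a = 2.989, b = 3.370, c = -4.928

Sums needed: Σd^2·d^2 = 11010, Σd^2·d = 1340, Σd^2 = 174, Σd·d = 174, Σd = 26, Σ1 = 5.
And Σd^2·f = 36563, Σd·f = 4463, Σf = 583.
Normal equations: [[11010, 1340, 174]; [1340, 174, 26]; [174, 26, 5]]·[a, b, c]ᵀ = [36563, 4463, 583]ᵀ.
Inverting the 3×3 Gram matrix, [a, b, c]ᵀ = [21273/7118, 23987/7118, -17537/3559]ᵀ.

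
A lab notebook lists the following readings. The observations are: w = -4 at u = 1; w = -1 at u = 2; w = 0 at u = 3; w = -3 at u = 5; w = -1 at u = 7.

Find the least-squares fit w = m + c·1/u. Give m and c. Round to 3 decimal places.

m = -0.584, c = -2.795

From the data, Σ1 = 5, Σ1/u = 457/210, Σ1/u·1/u = 62689/44100.
And Σw = -9, Σ1/u·w = -367/70.
Normal equations: [[5, 457/210]; [457/210, 62689/44100]]·[m, c]ᵀ = [-9, -367/70]ᵀ.
Eliminating c: (62689/44100)·(row 1) − (457/210)·(row 2) gives (26149/11025)·m = (62689/44100)·(-9) − (457/210)·(-367/70) = -5087/3675, so m = -15261/26149.
Then c = ((-367/70) − (457/210)·(-15261/26149))/(62689/44100) = -73080/26149.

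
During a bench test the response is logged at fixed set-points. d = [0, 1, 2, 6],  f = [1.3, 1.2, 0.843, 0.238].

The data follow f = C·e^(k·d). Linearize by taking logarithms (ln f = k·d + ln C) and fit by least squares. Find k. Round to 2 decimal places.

Taking logs, ln f = k·d + ln C, so regress ln f on d.
Σd = 9.0000, Σ(d)² = 41.0000, Σln f = -1.1616, Σd·ln f = -8.7722.
Equations: 41.0000·k + 9.0000·ln C = -8.7722;  9.0000·k + 4·ln C = -1.1616.
Solving (det = 83.0000): k = -0.29680, ln C = 0.37740.

k = -0.30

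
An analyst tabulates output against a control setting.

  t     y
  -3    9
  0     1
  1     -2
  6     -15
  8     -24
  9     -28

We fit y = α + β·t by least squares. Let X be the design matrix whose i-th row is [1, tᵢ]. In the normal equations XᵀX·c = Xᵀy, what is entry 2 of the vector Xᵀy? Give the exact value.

-563

Entry 2 ↔ basis t, so (Xᵀy)_{2} = Σᵢ (t)·yᵢ = (-3)·(9) + (0)·(1) + (1)·(-2) + (6)·(-15) + (8)·(-24) + (9)·(-28) = -563.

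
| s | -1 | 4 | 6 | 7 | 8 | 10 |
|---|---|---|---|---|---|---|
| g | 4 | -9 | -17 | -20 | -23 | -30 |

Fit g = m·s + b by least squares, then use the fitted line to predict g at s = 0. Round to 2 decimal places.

XᵀX·[m, b]ᵀ = Xᵀg reads: 266·m + 34·b = -766;  34·m + 6·b = -95.
(Σs·s = 266, Σs = 34, Σ1 = 6, Σs·g = -766, Σg = -95.)
det = 266·6 − 34² = 440.
m = ((-766)·6 − 34·(-95))/440 = -683/220; b = (266·(-95) − 34·(-766))/440 = 387/220.
At s = 0: ĝ = (-683/220)·(0) + (387/220)·(1) = 387/220.

ĝ = 1.76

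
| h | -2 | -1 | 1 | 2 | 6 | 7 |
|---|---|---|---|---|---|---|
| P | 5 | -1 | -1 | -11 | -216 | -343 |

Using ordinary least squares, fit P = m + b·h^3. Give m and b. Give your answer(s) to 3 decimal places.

Normal-equation sums: Σ1 = 6, Σh^3 = 559, Σh^3·h^3 = 164435.
Moment sums: ΣP = -567, Σh^3·P = -164433.
So XᵀX·[m, b]ᵀ = XᵀP: [[6, 559]; [559, 164435]]·[m, b]ᵀ = [-567, -164433]ᵀ.
Eliminating b: 164435·(row 1) − 559·(row 2) gives 674129·m = 164435·(-567) − 559·(-164433) = -1316598, so m = -1316598/674129.
Then b = ((-164433) − 559·(-1316598/674129))/164435 = -669645/674129.

m = -1.953, b = -0.993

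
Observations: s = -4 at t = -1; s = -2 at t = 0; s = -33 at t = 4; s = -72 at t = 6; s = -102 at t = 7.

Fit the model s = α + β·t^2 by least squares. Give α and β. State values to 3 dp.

With design matrix X, XᵀX = [[5, 102]; [102, 3954]] and Xᵀs = [-213, -8122]ᵀ.
det = 5·3954 − 102² = 9366.
α = ((-213)·3954 − 102·(-8122))/9366 = -2293/1561; β = (5·(-8122) − 102·(-213))/9366 = -9442/4683.

α = -1.469, β = -2.016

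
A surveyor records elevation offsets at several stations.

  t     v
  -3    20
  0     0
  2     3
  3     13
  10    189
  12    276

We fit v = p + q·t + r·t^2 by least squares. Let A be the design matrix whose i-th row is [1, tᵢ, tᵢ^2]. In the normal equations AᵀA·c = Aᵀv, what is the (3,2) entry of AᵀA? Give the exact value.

2736

Row 3 ↔ basis t^2, column 2 ↔ basis t, so (AᵀA)_{3,2} = Σᵢ (t^2)·(t) = (9)·(-3) + (0)·(0) + (4)·(2) + (9)·(3) + (100)·(10) + (144)·(12) = 2736.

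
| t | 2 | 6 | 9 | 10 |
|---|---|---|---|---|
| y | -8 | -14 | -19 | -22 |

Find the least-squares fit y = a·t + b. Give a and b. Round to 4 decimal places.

The normal system XᵀX·[a, b]ᵀ = Xᵀy is [[221, 27]; [27, 4]]·[a, b]ᵀ = [-491, -63]ᵀ.
Eliminating b: 4·(row 1) − 27·(row 2) gives 155·a = 4·(-491) − 27·(-63) = -263, so a = -263/155.
Then b = ((-63) − 27·(-263/155))/4 = -666/155.

a = -1.6968, b = -4.2968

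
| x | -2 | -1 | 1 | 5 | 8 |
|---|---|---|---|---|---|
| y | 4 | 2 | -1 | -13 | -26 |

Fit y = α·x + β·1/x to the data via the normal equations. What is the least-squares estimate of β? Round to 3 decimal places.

β = 2.006

Forming AᵀA = [[95, 5]; [5, 3689/1600]] and Aᵀy = [-284, -217/20]ᵀ gives AᵀA·[α, β]ᵀ = Aᵀy.
Determinant 95·(3689/1600) − 5² = 62091/320.
α = ((-284)·(3689/1600) − 5·(-217/20))/(62091/320) = -106764/34495; β = (95·(-217/20) − 5·(-284))/(62091/320) = 13840/6899.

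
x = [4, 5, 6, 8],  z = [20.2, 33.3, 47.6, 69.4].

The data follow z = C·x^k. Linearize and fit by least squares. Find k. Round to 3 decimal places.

Linearized form: ln z = k·ln x + ln C. From the 4 transformed points,
Σln x = 6.8669, Σ(ln x)² = 12.0466, Σln z = 14.6140, Σln x·ln z = 25.5466.
Equations: 12.0466·k + 6.8669·ln C = 25.5466;  6.8669·k + 4·ln C = 14.6140.
Slope k = (n·Σln x·ln z − Σln x·Σln z)/(n·Σ(ln x)² − (Σln x)²) = (4·25.5466 − 6.8669·14.6140)/1.0316 = 1.77724; ln C = (Σln z − k·Σln x)/n = 0.60244.

k = 1.777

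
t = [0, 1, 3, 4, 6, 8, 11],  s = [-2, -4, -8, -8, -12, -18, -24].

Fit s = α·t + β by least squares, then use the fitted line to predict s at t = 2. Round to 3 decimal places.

Compute the Gram sums: Σt·t = 247, Σt = 33, Σ1 = 7.
Right-hand side: Σt·s = -540, Σs = -76.
Eliminating β: 7·(row 1) − 33·(row 2) gives 640·α = 7·(-540) − 33·(-76) = -1272, so α = -159/80.
Then β = ((-76) − 33·(-159/80))/7 = -119/80.
At t = 2: ŝ = (-159/80)·(2) + (-119/80)·(1) = -437/80.

ŝ = -5.463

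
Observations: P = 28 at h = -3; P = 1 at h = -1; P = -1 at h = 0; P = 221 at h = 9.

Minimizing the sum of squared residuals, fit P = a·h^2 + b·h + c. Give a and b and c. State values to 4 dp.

a = 2.8849, b = -1.1965, c = -1.8857

Compute the Gram sums: Σh^2·h^2 = 6643, Σh^2·h = 701, Σh^2 = 91, Σh·h = 91, Σh = 5, Σ1 = 4.
Moment sums: Σh^2·P = 18154, Σh·P = 1904, ΣP = 249.
Normal equations: [[6643, 701, 91]; [701, 91, 5]; [91, 5, 4]]·[a, b, c]ᵀ = [18154, 1904, 249]ᵀ.
Solving the 3×3 system (Gaussian elimination) gives a = 82081/28452, b = -34043/28452, c = -4471/2371.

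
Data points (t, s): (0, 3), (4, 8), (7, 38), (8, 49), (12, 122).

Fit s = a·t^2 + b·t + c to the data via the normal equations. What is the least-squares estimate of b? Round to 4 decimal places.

Normal-equation sums: Σt^2·t^2 = 27489, Σt^2·t = 2647, Σt^2 = 273, Σt·t = 273, Σt = 31, Σ1 = 5.
And Σt^2·s = 22694, Σt·s = 2154, Σs = 220.
Row-reducing yields a = 34103/33076, b = -79429/33076, c = 21445/8269.

b = -2.4014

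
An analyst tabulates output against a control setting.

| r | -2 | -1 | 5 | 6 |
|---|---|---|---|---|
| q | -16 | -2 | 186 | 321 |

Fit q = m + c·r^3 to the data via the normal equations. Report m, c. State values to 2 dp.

From the data, Σ1 = 4, Σr^3 = 332, Σr^3·r^3 = 62346.
For Xᵀq: Σq = 489, Σr^3·q = 92716.
XᵀX·[m, c]ᵀ = Xᵀq becomes [[4, 332]; [332, 62346]]·[m, c]ᵀ = [489, 92716]ᵀ.
Eliminating c: 62346·(row 1) − 332·(row 2) gives 139160·m = 62346·489 − 332·92716 = -294518, so m = -21037/9940.
Then c = (92716 − 332·(-21037/9940))/62346 = 7447/4970.

m = -2.12, c = 1.50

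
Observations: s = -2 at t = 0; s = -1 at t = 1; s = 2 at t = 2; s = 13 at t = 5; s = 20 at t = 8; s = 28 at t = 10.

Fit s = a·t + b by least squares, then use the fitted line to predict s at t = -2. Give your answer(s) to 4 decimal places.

AᵀA·[a, b]ᵀ = Aᵀs reads: 194·a + 26·b = 508;  26·a + 6·b = 60.
(Σt·t = 194, Σt = 26, Σ1 = 6, Σt·s = 508, Σs = 60.)
Δ = 194·6 − 26² = 488.
a = (508·6 − 26·60)/488 = 186/61; b = (194·60 − 26·508)/488 = -196/61.
At t = -2: ŝ = (186/61)·(-2) + (-196/61)·(1) = -568/61.

ŝ = -9.3115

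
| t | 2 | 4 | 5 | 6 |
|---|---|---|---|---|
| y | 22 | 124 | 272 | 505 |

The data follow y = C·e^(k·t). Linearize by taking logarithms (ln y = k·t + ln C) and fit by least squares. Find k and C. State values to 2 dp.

k = 0.79, C = 4.79

Let Y = ln y. Fitting Y = k·t + ln C by least squares:
Sums: Σt = 17.0000, Σ(t)² = 81.0000, Σln y = 19.7417, Σt·ln y = 90.8396.
Normal system: [[81.0000, 17.0000]; [17.0000, 4]]·[k, ln C]ᵀ = [90.8396, 19.7417]ᵀ.
Δ = 81.0000·4 − (17.0000)² = 35.0000; k = (90.8396·4 − 17.0000·19.7417)/35.0000 = 0.79285, ln C = (81.0000·19.7417 − 17.0000·90.8396)/35.0000 = 1.56582, so C = exp(1.56582) = 4.78660.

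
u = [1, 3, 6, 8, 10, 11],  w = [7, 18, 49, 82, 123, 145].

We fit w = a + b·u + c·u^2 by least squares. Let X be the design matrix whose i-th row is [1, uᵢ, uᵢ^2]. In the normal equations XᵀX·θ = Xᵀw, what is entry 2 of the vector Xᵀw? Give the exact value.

3836

Entry 2 ↔ basis u, so (Xᵀw)_{2} = Σᵢ (u)·wᵢ = (1)·(7) + (3)·(18) + (6)·(49) + (8)·(82) + (10)·(123) + (11)·(145) = 3836.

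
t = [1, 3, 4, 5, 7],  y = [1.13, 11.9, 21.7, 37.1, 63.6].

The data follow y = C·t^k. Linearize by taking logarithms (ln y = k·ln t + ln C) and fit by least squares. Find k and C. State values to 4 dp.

k = 2.1028, C = 1.1598

Linearized form: ln y = k·ln t + ln C. From the 5 transformed points,
AᵀA = [[9.5056, 6.0403]; [6.0403, 5]], rhs = [20.8833, 13.4423]ᵀ  (here Σln t = 6.0403, Σ(ln t)² = 9.5056, Σln y = 13.4423, Σln t·ln y = 20.8833).
Δ = 9.5056·5 − (6.0403)² = 11.0434; k = (20.8833·5 − 6.0403·13.4423)/11.0434 = 2.10276, ln C = (9.5056·13.4423 − 6.0403·20.8833)/11.0434 = 0.14821, so C = exp(0.14821) = 1.15976.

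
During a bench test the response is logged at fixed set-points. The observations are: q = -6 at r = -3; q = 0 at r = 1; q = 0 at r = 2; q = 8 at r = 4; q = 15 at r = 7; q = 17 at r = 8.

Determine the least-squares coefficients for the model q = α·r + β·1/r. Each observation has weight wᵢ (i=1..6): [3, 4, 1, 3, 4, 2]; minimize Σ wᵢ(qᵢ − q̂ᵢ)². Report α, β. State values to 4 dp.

The normal system MᵀWM·[α, β]ᵀ = MᵀWq is [[407, 17]; [17, 22973/4704]]·[α, β]ᵀ = [842, 695/28]ᵀ.
Eliminating β: (22973/4704)·(row 1) − 17·(row 2) gives (7990555/4704)·α = (22973/4704)·842 − 17·(695/28) = 8679173/2352, so α = 17358346/7990555.
Then β = ((695/28) − 17·(17358346/7990555))/(22973/4704) = -19811736/7990555.

α = 2.1724, β = -2.4794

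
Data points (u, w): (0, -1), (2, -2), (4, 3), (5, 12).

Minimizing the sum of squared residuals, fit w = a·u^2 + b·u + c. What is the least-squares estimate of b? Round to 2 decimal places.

b = -3.37

With design matrix M, MᵀM = [[897, 197, 45]; [197, 45, 11]; [45, 11, 4]] and Mᵀw = [340, 68, 12]ᵀ.
Row-reducing yields a = 230/199, b = -670/199, c = -148/199.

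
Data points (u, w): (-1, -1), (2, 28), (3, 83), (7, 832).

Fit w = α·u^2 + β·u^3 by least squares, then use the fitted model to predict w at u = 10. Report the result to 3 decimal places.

With design matrix M, MᵀM = [[2499, 17081]; [17081, 118443]] and Mᵀw = [41626, 287842]ᵀ.
Δ = 2499·118443 − 17081² = 4228496.
α = (41626·118443 − 17081·287842)/4228496 = 3419779/1057124; β = (2499·287842 − 17081·41626)/4228496 = 2075863/1057124.
At u = 10: ŵ = (3419779/1057124)·(100) + (2075863/1057124)·(1000) = 604460225/264281.

ŵ = 2287.188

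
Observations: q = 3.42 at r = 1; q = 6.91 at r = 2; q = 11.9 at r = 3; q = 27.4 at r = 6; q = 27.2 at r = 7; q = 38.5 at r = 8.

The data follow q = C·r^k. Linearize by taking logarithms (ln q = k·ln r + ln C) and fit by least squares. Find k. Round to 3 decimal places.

k = 1.144

Let Y = ln q. Fitting Y = k·ln r + ln C by least squares:
Σln r = 7.6089, Σ(ln r)² = 13.0084, Σln q = 15.9036, Σln r·ln q = 24.0114.
Normal system: [[13.0084, 7.6089]; [7.6089, 6]]·[k, ln C]ᵀ = [24.0114, 15.9036]ᵀ.
Δ = 13.0084·6 − (7.6089)² = 20.1558; k = (24.0114·6 − 7.6089·15.9036)/20.1558 = 1.14409, ln C = (13.0084·15.9036 − 7.6089·24.0114)/20.1558 = 1.19972.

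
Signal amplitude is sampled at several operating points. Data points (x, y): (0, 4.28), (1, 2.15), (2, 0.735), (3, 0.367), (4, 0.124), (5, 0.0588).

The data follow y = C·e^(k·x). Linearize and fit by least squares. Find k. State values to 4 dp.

With ln yᵢ as the transformed response and xᵢ as the regressor:
XᵀX = [[55.0000, 15.0000]; [15.0000, 6]], rhs = [-25.3754, -4.0119]ᵀ  (here Σx = 15.0000, Σ(x)² = 55.0000, Σln y = -4.0119, Σx·ln y = -25.3754).
Solving (det = 105.0000): k = -0.87689, ln C = 1.52357.

k = -0.8769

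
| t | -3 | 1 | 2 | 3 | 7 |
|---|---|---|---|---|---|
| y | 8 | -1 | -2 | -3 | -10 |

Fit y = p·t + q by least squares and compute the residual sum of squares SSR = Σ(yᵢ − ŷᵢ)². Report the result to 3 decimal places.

With design matrix A, AᵀA = [[72, 10]; [10, 5]] and Aᵀy = [-108, -8]ᵀ.
Eliminating q: 5·(row 1) − 10·(row 2) gives 260·p = 5·(-108) − 10·(-8) = -460, so p = -23/13.
Then q = ((-8) − 10·(-23/13))/5 = 126/65.
Residuals: 49/65, -76/65, -2/5, 24/65, 29/65; SSR = 158/65.

SSR = 2.431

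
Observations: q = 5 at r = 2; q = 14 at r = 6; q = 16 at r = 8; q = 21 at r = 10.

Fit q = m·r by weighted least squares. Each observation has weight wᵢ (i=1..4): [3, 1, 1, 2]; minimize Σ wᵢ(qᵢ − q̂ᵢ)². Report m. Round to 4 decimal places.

The normal system XᵀWX·[m]ᵀ = XᵀWq is [[312]]·[m]ᵀ = [662]ᵀ.
m = 662/312 = 2.12179.

m = 2.1218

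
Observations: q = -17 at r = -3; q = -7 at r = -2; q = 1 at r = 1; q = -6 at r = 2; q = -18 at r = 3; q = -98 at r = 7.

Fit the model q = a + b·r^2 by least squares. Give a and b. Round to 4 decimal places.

a = 1.6682, b = -2.0396

The normal system XᵀX·[a, b]ᵀ = Xᵀq is [[6, 76]; [76, 2596]]·[a, b]ᵀ = [-145, -5168]ᵀ.
Determinant 6·2596 − 76² = 9800.
a = ((-145)·2596 − 76·(-5168))/9800 = 4087/2450; b = (6·(-5168) − 76·(-145))/9800 = -4997/2450.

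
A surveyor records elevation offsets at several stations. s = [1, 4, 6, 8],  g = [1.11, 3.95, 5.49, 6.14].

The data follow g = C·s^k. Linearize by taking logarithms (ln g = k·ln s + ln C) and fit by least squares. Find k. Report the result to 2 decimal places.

k = 0.85

Taking logs, ln g = k·ln s + ln C, so regress ln g on ln s.
Σln s = 5.2575, Σ(ln s)² = 9.4563, Σln g = 4.9958, Σln s·ln g = 8.7294.
Equations: 9.4563·k + 5.2575·ln C = 8.7294;  5.2575·k + 4·ln C = 4.9958.
Slope k = (n·Σln s·ln g − Σln s·Σln g)/(n·Σ(ln s)² − (Σln s)²) = (4·8.7294 − 5.2575·4.9958)/10.1839 = 0.84959; ln C = (Σln g − k·Σln s)/n = 0.13227.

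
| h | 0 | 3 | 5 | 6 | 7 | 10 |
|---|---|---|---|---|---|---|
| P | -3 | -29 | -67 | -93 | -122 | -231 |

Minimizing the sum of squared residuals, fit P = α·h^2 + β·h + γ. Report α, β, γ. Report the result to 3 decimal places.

α = -1.978, β = -3.097, γ = -2.654

With design matrix A, AᵀA = [[14403, 1711, 219]; [1711, 219, 31]; [219, 31, 6]] and AᵀP = [-34362, -4144, -545]ᵀ.
Solving the 3×3 system (Gaussian elimination) gives α = -22259/11256, β = -11619/3752, γ = -3734/1407.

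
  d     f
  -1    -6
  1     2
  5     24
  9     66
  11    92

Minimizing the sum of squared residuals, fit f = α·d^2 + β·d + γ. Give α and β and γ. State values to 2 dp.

α = 0.51, β = 3.00, γ = -2.83

From the data, Σd^2·d^2 = 21829, Σd^2·d = 2185, Σd^2 = 229, Σd·d = 229, Σd = 25, Σ1 = 5.
Moment sums: Σd^2·f = 17074, Σd·f = 1734, Σf = 178.
AᵀA·[α, β, γ]ᵀ = Aᵀf becomes [[21829, 2185, 229]; [2185, 229, 25]; [229, 25, 5]]·[α, β, γ]ᵀ = [17074, 1734, 178]ᵀ.
Inverting the 3×3 Gram matrix, [α, β, γ]ᵀ = [43/84, 818/273, -147/52]ᵀ.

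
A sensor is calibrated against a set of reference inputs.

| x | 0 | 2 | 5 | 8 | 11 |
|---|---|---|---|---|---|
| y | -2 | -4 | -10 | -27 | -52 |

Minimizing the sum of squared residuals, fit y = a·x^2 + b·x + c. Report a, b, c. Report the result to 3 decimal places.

a = -0.477, b = 0.760, c = -2.529

MᵀM·[a, b, c]ᵀ = Mᵀy reads: 19378·a + 1976·b + 214·c = -8286;  1976·a + 214·b + 26·c = -846;  214·a + 26·b + 5·c = -95.
(Σx^2·x^2 = 19378, Σx^2·x = 1976, Σx^2 = 214, Σx·x = 214, Σx = 26, Σ1 = 5, Σx^2·y = -8286, Σx·y = -846, Σy = -95.)
Solving the 3×3 system (Gaussian elimination) gives a = -11954/25053, b = 19036/25053, c = -21121/8351.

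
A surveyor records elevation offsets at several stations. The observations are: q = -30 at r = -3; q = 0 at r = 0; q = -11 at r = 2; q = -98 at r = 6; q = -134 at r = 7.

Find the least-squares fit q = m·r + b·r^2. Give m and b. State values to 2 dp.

Setting ∂/∂m … = 0 gives: 98·m + 540·b = -1458;  540·m + 3794·b = -10408.
(Σr·r = 98, Σr·r^2 = 540, Σr^2·r^2 = 3794, Σr·q = -1458, Σr^2·q = -10408.)
Determinant 98·3794 − 540² = 80212.
m = ((-1458)·3794 − 540·(-10408))/80212 = 22167/20053; b = (98·(-10408) − 540·(-1458))/80212 = -58166/20053.

m = 1.11, b = -2.90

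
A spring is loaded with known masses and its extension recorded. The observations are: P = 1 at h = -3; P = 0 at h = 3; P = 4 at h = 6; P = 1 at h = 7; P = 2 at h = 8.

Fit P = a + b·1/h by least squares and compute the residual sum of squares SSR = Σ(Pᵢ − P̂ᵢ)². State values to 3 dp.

SSR = 9.196

Entries of AᵀA: Σ1 = 5, Σ1/h = 73/168, Σ1/h·1/h = 897/3136.
Right-hand side: ΣP = 8, Σ1/h·P = 61/84.
Eliminating b: (897/3136)·(row 1) − (73/168)·(row 2) gives (8759/7056)·a = (897/3136)·8 − (73/168)·(61/84) = 3977/2016, so a = 27839/17518.
Then b = ((61/84) − (73/168)·(27839/17518))/(897/3136) = 1092/8759.
Residuals: -9593/17518, -28567/17518, 41869/17518, -10633/17518, 3462/8759; SSR = 80549/8759.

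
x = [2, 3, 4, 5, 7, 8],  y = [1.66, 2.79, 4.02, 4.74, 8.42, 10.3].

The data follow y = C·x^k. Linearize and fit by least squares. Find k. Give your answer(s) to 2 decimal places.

k = 1.30

With ln yᵢ as the transformed response and ln xᵢ as the regressor:
Σln x = 8.8128, Σ(ln x)² = 14.3101, Σln y = 8.9429, Σln x·ln y = 14.9071.
Normal system: [[14.3101, 8.8128]; [8.8128, 6]]·[k, ln C]ᵀ = [14.9071, 8.9429]ᵀ.
Slope k = (n·Σln x·ln y − Σln x·Σln y)/(n·Σ(ln x)² − (Σln x)²) = (6·14.9071 − 8.8128·8.9429)/8.1947 = 1.29719; ln C = (Σln y − k·Σln x)/n = -0.41484.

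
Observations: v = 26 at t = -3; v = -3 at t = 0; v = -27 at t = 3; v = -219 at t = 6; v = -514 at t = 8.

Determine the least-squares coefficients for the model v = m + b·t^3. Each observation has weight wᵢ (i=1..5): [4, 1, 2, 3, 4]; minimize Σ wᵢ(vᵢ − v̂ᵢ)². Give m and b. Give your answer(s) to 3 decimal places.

m = -1.333, b = -1.002

From the data, Σwᵢ·1 = 14, Σwᵢ·t^3 = 2642, Σwᵢ·t^3·t^3 = 1192918.
For MᵀWv: Σwᵢ·v = -2666, Σwᵢ·t^3·v = -1198850.
Normal equations: [[14, 2642]; [2642, 1192918]]·[m, b]ᵀ = [-2666, -1198850]ᵀ.
Δ = 14·1192918 − 2642² = 9720688.
m = ((-2666)·1192918 − 2642·(-1198850))/9720688 = -1619711/1215086; b = (14·(-1198850) − 2642·(-2666))/9720688 = -1217541/1215086.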